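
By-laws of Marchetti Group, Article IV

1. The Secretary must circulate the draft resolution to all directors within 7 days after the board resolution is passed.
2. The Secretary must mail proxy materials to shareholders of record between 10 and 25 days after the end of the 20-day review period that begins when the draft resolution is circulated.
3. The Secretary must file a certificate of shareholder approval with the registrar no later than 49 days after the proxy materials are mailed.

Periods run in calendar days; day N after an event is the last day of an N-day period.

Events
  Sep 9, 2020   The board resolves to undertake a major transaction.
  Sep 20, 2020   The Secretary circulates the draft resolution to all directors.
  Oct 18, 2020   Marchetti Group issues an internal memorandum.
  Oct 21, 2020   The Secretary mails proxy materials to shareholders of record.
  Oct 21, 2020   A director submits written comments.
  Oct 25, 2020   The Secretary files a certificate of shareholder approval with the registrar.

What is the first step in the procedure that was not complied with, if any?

Step 1

(1) due by Sep 9, 2020 + 7 days = Sep 16, 2020; done Sep 20, 2020 — 4 days late.
That is the first point of non-compliance.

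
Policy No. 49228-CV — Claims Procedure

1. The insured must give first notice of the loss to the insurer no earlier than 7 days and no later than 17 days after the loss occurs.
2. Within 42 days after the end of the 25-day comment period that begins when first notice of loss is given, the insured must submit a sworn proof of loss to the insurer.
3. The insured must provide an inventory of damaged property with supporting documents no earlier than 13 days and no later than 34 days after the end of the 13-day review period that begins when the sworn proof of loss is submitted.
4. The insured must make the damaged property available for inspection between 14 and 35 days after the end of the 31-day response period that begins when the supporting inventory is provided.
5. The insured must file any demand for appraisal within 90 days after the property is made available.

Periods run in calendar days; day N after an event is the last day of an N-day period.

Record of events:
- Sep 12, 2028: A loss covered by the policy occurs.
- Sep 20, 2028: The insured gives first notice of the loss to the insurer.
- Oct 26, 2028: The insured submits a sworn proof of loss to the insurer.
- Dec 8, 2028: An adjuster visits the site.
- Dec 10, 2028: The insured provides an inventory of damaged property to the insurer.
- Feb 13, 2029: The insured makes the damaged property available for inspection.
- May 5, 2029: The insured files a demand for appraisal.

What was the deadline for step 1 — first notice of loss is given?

Step 1 runs from Sep 12, 2028, when the loss occurs. The window is 7–17 days after Sep 12, 2028; it closes on Sep 29, 2028.

Sep 29, 2028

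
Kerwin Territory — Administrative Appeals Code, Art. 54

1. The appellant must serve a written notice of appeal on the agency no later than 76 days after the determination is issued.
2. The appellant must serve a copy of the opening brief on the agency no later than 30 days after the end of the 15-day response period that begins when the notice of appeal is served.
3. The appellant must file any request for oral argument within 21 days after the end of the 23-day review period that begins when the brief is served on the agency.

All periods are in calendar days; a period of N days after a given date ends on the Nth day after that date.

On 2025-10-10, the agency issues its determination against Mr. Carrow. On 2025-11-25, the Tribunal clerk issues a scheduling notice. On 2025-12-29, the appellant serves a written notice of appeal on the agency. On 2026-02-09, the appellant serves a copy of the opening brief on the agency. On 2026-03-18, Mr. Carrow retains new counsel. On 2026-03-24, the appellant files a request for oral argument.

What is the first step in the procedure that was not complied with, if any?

Step 1

Step 1 — counting 76 days from 2025-10-10 (when the determination is issued) gives a deadline of 2025-12-25; 2025-12-29 misses that deadline by 4 days.
That is the first point of non-compliance.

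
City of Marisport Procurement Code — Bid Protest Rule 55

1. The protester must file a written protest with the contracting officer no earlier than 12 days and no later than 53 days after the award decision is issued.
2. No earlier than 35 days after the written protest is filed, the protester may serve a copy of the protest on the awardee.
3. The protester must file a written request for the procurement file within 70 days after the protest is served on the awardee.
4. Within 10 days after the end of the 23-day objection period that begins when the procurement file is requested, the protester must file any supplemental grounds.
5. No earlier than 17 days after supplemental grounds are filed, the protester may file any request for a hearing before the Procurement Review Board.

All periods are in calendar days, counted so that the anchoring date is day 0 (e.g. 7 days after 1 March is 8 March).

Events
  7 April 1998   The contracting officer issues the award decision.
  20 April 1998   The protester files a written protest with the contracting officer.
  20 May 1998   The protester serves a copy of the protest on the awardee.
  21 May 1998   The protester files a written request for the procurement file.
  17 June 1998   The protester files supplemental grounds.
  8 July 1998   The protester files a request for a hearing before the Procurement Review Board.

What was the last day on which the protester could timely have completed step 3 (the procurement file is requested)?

Step 3 runs from 20 May 1998, when the protest is served on the awardee. 70 days after 20 May 1998 is 29 July 1998.

29 July 1998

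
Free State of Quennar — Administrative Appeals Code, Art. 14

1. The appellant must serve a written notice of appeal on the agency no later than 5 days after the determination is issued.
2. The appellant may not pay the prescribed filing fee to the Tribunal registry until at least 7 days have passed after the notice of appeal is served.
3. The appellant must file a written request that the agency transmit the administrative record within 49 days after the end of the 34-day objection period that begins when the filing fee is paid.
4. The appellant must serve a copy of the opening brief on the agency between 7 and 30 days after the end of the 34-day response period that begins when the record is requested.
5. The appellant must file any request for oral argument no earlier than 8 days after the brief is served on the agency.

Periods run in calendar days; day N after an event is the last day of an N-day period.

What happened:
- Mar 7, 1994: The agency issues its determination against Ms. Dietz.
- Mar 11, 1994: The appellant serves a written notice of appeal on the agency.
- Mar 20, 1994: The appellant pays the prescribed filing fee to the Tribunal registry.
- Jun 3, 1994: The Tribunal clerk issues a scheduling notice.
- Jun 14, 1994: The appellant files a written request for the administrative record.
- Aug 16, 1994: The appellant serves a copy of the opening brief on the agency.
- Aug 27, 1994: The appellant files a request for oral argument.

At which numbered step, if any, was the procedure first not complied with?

Step 3

Step 1 — counting 5 days from Mar 7, 1994 (when the determination is issued) gives a deadline of Mar 12, 1994; completed Mar 11, 1994, before the deadline.
Step 2 — must wait 7 days from Mar 11, 1994 (when the notice of appeal is served), so not before Mar 18, 1994; Mar 20, 1994 is on or after that date.
Step 3 — counting 49 days from Apr 23, 1994 (end of the 34-day objection period, which began when the filing fee is paid on Mar 20, 1994) gives a deadline of Jun 11, 1994; not done until Jun 14, 1994, 3 days after the deadline.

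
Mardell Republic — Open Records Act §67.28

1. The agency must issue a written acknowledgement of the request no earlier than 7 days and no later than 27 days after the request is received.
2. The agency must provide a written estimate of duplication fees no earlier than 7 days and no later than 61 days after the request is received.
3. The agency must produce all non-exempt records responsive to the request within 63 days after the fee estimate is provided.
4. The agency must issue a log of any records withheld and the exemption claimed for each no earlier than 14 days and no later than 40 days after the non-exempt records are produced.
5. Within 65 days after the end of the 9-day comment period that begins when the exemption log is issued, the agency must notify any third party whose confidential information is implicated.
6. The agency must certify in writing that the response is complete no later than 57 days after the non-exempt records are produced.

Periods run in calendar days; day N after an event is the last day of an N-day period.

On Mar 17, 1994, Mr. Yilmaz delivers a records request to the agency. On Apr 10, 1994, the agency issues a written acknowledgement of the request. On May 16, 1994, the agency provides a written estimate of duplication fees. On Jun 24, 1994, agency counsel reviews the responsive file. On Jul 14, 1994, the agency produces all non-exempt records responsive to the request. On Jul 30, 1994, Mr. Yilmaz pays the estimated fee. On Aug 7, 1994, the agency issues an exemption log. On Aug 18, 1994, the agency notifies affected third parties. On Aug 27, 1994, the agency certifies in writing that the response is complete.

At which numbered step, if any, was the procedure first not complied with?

None — every step was satisfied

(1) the permitted window runs from Mar 17, 1994 + 7 = Mar 24, 1994 to Mar 17, 1994 + 27 = Apr 13, 1994; Apr 10, 1994 falls inside that range.
(2) the permitted window runs from Mar 17, 1994 + 7 = Mar 24, 1994 to Mar 17, 1994 + 61 = May 17, 1994; done May 16, 1994 — within the window.
(3) due by May 16, 1994 + 63 days = Jul 18, 1994; Jul 14, 1994 is within that limit.
(4) the permitted window runs from Jul 14, 1994 + 14 = Jul 28, 1994 to Jul 14, 1994 + 40 = Aug 23, 1994; done Aug 7, 1994 — within the window.
(5) due by Aug 16, 1994 + 65 days = Oct 20, 1994; completed Aug 18, 1994, before the deadline.
(6) due by Jul 14, 1994 + 57 days = Sep 9, 1994; done Aug 27, 1994 — timely.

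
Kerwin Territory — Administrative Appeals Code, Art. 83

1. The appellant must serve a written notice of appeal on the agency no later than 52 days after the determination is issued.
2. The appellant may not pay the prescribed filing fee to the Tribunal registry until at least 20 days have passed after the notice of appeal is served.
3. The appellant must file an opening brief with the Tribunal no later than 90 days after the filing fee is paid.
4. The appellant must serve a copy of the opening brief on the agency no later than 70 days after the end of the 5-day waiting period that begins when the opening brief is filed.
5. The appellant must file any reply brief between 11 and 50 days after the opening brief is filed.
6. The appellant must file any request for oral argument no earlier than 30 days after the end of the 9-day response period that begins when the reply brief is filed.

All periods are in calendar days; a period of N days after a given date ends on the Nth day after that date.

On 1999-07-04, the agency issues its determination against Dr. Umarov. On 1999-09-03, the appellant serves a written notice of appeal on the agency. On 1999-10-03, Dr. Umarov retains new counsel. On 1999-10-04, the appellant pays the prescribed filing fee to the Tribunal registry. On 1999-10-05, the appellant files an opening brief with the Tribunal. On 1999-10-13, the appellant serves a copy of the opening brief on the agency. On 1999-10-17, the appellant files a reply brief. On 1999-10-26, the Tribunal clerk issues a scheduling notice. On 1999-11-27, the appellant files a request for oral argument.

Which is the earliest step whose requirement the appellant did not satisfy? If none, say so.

Step 1

Step 1 — counting 52 days from 1999-07-04 (when the determination is issued) gives a deadline of 1999-08-25; 1999-09-03 misses that deadline by 9 days.
The procedure was therefore not followed at step 1.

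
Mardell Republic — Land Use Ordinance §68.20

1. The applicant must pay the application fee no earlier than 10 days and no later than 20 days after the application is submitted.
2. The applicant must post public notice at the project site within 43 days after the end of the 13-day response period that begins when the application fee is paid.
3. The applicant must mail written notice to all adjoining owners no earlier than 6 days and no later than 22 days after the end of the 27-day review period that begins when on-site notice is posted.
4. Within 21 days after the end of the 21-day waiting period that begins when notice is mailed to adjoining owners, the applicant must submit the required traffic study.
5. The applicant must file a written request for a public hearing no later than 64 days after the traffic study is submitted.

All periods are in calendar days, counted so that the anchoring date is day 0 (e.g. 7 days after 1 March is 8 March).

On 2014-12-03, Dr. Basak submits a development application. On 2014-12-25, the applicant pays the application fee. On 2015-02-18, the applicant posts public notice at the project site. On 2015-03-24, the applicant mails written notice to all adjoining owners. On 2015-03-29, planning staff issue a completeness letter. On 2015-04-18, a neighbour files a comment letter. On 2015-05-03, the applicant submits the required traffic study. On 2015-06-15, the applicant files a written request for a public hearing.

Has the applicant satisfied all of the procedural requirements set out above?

Step 1 — 10 and 20 days from 2014-12-03 (when the application is submitted) are 2014-12-13 and 2014-12-23 respectively; done 2014-12-25 — 2 days after the window closed.
No need to go further; step 1 was not satisfied.

No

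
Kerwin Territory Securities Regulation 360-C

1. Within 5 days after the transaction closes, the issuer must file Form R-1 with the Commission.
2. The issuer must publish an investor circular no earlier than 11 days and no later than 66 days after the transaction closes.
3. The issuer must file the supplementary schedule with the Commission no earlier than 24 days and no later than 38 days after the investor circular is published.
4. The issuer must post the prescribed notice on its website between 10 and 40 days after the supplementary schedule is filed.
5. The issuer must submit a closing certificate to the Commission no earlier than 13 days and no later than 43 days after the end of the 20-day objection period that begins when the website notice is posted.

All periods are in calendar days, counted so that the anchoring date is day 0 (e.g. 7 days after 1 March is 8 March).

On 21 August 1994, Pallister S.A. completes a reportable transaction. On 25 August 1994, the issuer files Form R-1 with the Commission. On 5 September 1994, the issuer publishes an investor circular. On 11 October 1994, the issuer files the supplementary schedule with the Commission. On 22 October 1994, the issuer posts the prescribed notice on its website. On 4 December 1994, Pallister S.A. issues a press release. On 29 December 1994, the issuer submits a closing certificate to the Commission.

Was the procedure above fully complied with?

Step 1 — counting 5 days from 21 August 1994 (when the transaction closes) gives a deadline of 26 August 1994; done 25 August 1994 — timely.
Step 2 — 11 and 66 days from 21 August 1994 (when the transaction closes) are 1 September 1994 and 26 October 1994 respectively; done 5 September 1994, which is between those dates.
Step 3 — 24 and 38 days from 5 September 1994 (when the investor circular is published) are 29 September 1994 and 13 October 1994 respectively; 11 October 1994 falls inside that range.
Step 4 — 10 and 40 days from 11 October 1994 (when the supplementary schedule is filed) are 21 October 1994 and 20 November 1994 respectively; done 22 October 1994, which is between those dates.
Step 5 — 13 and 43 days from 11 November 1994 (end of the 20-day objection period, which began when the website notice is posted on 22 October 1994) are 24 November 1994 and 24 December 1994 respectively; done 29 December 1994 — 5 days after the window closed.
That is the first point of non-compliance.

No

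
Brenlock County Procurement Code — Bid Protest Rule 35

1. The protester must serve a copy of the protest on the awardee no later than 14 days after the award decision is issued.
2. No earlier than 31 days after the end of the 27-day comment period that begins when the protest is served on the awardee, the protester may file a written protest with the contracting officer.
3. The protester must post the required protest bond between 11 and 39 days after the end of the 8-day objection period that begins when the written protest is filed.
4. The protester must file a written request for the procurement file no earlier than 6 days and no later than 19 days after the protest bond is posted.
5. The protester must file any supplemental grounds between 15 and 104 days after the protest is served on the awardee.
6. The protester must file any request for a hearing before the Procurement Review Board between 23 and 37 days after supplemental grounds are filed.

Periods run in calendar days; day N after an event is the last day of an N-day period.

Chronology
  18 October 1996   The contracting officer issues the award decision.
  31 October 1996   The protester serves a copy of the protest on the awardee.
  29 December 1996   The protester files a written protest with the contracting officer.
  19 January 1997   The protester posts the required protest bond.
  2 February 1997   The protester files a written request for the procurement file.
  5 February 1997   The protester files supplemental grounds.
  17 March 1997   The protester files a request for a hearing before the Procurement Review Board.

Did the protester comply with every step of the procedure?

No

(1) due by 18 October 1996 + 14 days = 1 November 1996; done 31 October 1996 — timely.
(2) permitted from 27 November 1996 + 31 days = 28 December 1996 onward; 29 December 1996 is on or after that date.
(3) the permitted window runs from 6 January 1997 + 11 = 17 January 1997 to 6 January 1997 + 39 = 14 February 1997; 19 January 1997 falls inside that range.
(4) the permitted window runs from 19 January 1997 + 6 = 25 January 1997 to 19 January 1997 + 19 = 7 February 1997; done 2 February 1997 — within the window.
(5) the permitted window runs from 31 October 1996 + 15 = 15 November 1996 to 31 October 1996 + 104 = 12 February 1997; done 5 February 1997 — within the window.
(6) the permitted window runs from 5 February 1997 + 23 = 28 February 1997 to 5 February 1997 + 37 = 14 March 1997; done 17 March 1997 — 3 days after the window closed.
That is the first point of non-compliance.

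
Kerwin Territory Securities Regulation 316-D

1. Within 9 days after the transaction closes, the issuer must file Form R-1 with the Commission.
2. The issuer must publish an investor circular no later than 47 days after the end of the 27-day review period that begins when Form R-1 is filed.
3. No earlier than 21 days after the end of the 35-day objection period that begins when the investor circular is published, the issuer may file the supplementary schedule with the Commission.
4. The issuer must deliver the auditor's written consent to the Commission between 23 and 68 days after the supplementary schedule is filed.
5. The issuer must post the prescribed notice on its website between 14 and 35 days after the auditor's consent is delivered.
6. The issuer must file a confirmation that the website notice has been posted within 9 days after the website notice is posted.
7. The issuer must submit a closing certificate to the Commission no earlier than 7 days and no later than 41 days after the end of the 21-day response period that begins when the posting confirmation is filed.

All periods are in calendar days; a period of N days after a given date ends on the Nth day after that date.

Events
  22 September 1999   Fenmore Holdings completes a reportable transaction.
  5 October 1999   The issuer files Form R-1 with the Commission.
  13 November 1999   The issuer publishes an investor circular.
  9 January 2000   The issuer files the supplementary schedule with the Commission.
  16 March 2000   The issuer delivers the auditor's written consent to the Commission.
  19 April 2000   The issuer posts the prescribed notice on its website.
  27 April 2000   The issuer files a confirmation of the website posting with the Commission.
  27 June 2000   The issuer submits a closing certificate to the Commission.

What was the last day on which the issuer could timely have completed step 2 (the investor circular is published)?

18 December 1999

Form R-1 is filed on 5 October 1999; the 27-day review period therefore ends 1 November 1999, and step 2 runs from that date. 47 days after 1 November 1999 is 18 December 1999.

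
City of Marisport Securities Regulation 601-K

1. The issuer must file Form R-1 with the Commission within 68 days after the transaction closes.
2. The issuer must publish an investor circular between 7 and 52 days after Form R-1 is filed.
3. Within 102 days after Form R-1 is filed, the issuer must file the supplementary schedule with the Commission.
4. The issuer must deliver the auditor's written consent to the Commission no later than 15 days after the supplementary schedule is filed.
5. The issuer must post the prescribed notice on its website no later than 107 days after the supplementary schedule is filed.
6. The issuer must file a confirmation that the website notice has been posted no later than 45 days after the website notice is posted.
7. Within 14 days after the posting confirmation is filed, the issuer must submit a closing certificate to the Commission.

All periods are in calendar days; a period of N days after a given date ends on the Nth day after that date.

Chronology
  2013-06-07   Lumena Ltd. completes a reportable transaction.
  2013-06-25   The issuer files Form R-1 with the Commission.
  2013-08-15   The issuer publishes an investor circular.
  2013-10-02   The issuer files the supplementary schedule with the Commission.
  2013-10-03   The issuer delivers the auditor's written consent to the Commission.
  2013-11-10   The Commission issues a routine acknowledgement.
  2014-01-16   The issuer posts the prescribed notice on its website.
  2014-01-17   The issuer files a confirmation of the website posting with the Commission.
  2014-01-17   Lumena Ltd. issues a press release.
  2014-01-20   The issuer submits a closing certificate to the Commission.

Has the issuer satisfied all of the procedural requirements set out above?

Yes

Step 1 — counting 68 days from 2013-06-07 (when the transaction closes) gives a deadline of 2013-08-14; completed 2013-06-25, before the deadline.
Step 2 — 7 and 52 days from 2013-06-25 (when Form R-1 is filed) are 2013-07-02 and 2013-08-16 respectively; done 2013-08-15, which is between those dates.
Step 3 — counting 102 days from 2013-06-25 (when Form R-1 is filed) gives a deadline of 2013-10-05; 2013-10-02 is within that limit.
Step 4 — counting 15 days from 2013-10-02 (when the supplementary schedule is filed) gives a deadline of 2013-10-17; completed 2013-10-03, before the deadline.
Step 5 — counting 107 days from 2013-10-02 (when the supplementary schedule is filed) gives a deadline of 2014-01-17; done 2014-01-16 — timely.
Step 6 — counting 45 days from 2014-01-16 (when the website notice is posted) gives a deadline of 2014-03-02; done 2014-01-17 — timely.
Step 7 — counting 14 days from 2014-01-17 (when the posting confirmation is filed) gives a deadline of 2014-01-31; 2014-01-20 is within that limit.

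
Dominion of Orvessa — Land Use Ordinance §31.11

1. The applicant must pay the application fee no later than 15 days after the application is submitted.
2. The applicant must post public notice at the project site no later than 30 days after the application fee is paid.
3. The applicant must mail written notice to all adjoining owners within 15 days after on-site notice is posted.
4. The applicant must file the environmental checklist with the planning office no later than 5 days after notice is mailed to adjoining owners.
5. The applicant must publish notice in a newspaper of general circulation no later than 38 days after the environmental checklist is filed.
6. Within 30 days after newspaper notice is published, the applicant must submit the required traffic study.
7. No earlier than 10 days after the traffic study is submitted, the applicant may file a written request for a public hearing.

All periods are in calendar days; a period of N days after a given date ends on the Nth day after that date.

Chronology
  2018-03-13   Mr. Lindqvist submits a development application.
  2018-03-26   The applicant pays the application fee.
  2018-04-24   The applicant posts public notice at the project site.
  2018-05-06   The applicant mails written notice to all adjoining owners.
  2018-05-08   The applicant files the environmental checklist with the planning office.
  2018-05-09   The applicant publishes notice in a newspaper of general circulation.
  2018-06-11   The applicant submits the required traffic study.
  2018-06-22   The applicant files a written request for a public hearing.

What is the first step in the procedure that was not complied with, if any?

Step 1: 15 days after 2018-03-13 (when the application is submitted) is 2018-03-28; completed 2018-03-26, before the deadline.
Step 2: 30 days after 2018-03-26 (when the application fee is paid) is 2018-04-25; completed 2018-04-24, before the deadline.
Step 3: 15 days after 2018-04-24 (when on-site notice is posted) is 2018-05-09; done 2018-05-06 — timely.
Step 4: 5 days after 2018-05-06 (when notice is mailed to adjoining owners) is 2018-05-11; completed 2018-05-08, before the deadline.
Step 5: 38 days after 2018-05-08 (when the environmental checklist is filed) is 2018-06-15; done 2018-05-09 — timely.
Step 6: 30 days after 2018-05-09 (when newspaper notice is published) is 2018-06-08; done 2018-06-11 — 3 days late.

Step 6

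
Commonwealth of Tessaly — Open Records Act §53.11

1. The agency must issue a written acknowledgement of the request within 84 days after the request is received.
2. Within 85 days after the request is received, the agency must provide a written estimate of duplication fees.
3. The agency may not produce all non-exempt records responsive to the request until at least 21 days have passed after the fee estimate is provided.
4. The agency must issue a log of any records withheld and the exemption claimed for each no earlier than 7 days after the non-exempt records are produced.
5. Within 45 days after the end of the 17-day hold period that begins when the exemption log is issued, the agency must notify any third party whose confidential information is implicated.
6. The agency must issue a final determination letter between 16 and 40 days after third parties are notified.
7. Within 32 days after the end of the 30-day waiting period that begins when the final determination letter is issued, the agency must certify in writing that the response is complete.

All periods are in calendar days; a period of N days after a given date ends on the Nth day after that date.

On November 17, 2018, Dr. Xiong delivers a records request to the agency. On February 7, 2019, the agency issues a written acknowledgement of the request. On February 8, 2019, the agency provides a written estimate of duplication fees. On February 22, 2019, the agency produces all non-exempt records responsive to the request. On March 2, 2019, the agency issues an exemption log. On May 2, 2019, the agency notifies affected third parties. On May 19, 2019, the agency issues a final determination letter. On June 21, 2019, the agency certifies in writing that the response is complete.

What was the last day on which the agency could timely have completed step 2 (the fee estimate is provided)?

February 10, 2019

Step 2 runs from November 17, 2018, when the request is received. 85 days after November 17, 2018 is February 10, 2019.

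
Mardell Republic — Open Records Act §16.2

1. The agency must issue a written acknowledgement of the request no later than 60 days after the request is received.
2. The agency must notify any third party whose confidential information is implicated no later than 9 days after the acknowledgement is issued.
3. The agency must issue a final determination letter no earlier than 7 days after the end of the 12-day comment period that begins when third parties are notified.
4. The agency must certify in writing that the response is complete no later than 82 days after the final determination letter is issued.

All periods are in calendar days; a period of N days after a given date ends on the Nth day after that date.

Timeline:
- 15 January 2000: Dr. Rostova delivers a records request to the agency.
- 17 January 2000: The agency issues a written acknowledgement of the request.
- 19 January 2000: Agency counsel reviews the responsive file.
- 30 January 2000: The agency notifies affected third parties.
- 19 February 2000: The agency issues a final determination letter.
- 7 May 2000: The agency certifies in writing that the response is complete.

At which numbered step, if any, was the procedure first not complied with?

Step 1 — counting 60 days from 15 January 2000 (when the request is received) gives a deadline of 15 March 2000; done 17 January 2000 — timely.
Step 2 — counting 9 days from 17 January 2000 (when the acknowledgement is issued) gives a deadline of 26 January 2000; done 30 January 2000 — 4 days late.
That is the first point of non-compliance.

Step 2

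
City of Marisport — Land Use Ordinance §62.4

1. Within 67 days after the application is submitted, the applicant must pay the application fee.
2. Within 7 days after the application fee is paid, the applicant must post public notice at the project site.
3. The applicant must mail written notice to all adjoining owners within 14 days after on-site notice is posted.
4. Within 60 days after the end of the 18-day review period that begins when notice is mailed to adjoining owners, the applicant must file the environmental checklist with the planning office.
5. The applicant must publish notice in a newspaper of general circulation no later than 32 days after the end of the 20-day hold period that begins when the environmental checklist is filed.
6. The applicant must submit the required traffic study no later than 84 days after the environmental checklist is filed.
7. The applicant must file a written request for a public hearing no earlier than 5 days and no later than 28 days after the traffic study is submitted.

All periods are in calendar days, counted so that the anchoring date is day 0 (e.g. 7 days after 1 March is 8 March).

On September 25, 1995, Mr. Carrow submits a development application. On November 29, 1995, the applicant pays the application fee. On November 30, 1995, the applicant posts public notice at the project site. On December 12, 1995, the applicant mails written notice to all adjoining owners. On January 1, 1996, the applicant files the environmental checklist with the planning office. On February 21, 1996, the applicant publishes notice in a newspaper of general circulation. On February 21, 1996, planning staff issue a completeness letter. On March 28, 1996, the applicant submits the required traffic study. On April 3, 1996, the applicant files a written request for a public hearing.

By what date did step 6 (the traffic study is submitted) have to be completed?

Step 6 runs from January 1, 1996, when the environmental checklist is filed. 84 days after January 1, 1996 is March 25, 1996.

March 25, 1996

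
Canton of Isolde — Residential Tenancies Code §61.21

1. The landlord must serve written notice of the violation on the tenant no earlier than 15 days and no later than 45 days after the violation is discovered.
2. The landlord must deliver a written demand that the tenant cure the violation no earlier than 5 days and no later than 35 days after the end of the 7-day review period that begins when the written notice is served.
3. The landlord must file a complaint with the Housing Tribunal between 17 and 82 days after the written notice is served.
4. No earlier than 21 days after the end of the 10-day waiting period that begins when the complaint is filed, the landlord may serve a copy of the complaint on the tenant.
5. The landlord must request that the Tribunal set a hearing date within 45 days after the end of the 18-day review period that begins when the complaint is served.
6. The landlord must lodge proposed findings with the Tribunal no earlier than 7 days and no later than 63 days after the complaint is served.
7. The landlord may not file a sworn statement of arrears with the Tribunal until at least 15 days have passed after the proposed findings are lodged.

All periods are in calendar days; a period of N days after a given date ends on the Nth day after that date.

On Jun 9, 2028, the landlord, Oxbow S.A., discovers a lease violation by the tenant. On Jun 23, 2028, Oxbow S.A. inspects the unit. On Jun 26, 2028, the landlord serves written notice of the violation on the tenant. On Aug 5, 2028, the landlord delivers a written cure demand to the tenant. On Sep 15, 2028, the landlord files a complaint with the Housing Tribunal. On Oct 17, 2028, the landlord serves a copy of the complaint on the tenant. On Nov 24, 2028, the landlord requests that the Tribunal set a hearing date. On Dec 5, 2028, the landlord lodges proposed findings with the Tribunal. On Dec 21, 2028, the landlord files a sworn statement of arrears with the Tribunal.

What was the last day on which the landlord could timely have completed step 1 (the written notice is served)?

Step 1 runs from Jun 9, 2028, when the violation is discovered. The window is 15–45 days after Jun 9, 2028; it closes on Jul 24, 2028.

Jul 24, 2028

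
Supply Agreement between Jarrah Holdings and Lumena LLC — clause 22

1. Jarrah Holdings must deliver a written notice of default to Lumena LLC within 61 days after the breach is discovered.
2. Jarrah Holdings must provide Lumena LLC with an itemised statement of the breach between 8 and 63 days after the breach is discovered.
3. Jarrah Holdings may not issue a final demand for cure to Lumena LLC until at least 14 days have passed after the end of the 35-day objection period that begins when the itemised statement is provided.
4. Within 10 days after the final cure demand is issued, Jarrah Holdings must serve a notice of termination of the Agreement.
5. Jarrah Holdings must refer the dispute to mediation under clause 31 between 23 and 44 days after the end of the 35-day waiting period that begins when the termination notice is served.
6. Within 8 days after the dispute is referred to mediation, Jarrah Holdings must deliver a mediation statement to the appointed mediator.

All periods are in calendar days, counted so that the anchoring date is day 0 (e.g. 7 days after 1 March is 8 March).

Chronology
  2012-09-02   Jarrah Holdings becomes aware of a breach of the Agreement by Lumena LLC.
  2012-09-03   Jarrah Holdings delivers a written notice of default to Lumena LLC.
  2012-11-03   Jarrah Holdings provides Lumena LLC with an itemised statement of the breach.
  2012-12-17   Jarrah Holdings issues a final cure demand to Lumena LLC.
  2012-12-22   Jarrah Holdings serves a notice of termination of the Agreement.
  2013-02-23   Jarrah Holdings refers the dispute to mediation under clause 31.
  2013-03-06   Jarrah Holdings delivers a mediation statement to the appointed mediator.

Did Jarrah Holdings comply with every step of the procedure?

(1) due by 2012-09-02 + 61 days = 2012-11-02; 2012-09-03 is within that limit.
(2) the permitted window runs from 2012-09-02 + 8 = 2012-09-10 to 2012-09-02 + 63 = 2012-11-04; done 2012-11-03, which is between those dates.
(3) permitted from 2012-12-08 + 14 days = 2012-12-22 onward; 2012-12-17 is 5 days before the earliest permitted date.

No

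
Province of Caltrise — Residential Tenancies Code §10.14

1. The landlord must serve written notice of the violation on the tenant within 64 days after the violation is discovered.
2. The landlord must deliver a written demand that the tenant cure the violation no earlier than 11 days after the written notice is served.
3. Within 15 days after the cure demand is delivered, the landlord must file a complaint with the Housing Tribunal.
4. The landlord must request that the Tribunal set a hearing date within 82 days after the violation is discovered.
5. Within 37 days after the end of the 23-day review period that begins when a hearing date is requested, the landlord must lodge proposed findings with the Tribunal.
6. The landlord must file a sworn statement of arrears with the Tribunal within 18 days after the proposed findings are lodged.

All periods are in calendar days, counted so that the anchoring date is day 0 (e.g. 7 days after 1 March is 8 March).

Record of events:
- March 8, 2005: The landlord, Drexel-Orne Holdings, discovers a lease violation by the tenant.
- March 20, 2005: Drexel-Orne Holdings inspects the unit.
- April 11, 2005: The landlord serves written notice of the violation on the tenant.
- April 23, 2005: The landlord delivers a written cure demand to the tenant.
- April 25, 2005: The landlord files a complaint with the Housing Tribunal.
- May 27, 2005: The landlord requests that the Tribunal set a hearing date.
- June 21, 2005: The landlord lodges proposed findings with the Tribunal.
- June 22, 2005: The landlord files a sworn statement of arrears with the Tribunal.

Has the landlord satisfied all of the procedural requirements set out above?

Step 1: 64 days after March 8, 2005 (when the violation is discovered) is May 11, 2005; April 11, 2005 is within that limit.
Step 2: the earliest permitted date is 11 days after April 11, 2005 (when the written notice is served), i.e. April 22, 2005; April 23, 2005 is on or after that date.
Step 3: 15 days after April 23, 2005 (when the cure demand is delivered) is May 8, 2005; done April 25, 2005 — timely.
Step 4: 82 days after March 8, 2005 (when the violation is discovered) is May 29, 2005; completed May 27, 2005, before the deadline.
Step 5: 37 days after June 19, 2005 (end of the 23-day review period, which began when a hearing date is requested on May 27, 2005) is July 26, 2005; done June 21, 2005 — timely.
Step 6: 18 days after June 21, 2005 (when the proposed findings are lodged) is July 9, 2005; June 22, 2005 is within that limit.

Yes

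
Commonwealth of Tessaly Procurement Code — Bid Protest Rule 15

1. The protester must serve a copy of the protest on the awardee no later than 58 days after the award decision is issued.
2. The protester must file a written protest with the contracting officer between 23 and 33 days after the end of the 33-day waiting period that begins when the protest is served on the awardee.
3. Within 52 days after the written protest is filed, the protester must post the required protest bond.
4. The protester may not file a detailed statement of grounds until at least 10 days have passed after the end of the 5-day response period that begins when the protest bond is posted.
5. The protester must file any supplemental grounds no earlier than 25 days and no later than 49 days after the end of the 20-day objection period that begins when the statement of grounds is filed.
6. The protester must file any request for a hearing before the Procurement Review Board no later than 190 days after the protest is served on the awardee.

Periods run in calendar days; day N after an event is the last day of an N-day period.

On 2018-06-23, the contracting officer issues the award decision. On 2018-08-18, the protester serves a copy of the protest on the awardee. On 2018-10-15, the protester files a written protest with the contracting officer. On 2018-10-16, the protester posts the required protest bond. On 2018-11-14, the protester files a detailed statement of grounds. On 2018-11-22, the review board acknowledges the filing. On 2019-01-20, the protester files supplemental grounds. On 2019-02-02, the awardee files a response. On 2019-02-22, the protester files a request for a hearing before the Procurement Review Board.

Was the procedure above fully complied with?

Yes

(1) due by 2018-06-23 + 58 days = 2018-08-20; completed 2018-08-18, before the deadline.
(2) the permitted window runs from 2018-09-20 + 23 = 2018-10-13 to 2018-09-20 + 33 = 2018-10-23; done 2018-10-15 — within the window.
(3) due by 2018-10-15 + 52 days = 2018-12-06; 2018-10-16 is within that limit.
(4) permitted from 2018-10-21 + 10 days = 2018-10-31 onward; 2018-11-14 is on or after that date.
(5) the permitted window runs from 2018-12-04 + 25 = 2018-12-29 to 2018-12-04 + 49 = 2019-01-22; done 2019-01-20, which is between those dates.
(6) due by 2018-08-18 + 190 days = 2019-02-24; 2019-02-22 is within that limit.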